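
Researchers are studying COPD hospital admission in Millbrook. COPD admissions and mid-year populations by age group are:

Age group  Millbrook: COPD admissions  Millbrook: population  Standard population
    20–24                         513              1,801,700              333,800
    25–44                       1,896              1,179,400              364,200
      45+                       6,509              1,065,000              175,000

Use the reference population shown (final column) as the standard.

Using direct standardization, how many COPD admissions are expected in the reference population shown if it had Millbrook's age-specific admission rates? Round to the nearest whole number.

1750

Age-specific rates per 10,000 for Millbrook: 2.85, 16.08, 61.12.
Expected COPD admissions = Σ (standard pop × age-specific rate ÷ 10,000)
= 333,800×2.85/10,000 + 364,200×16.08/10,000 + 175,000×61.12/10,000
= 95.04 + 585.49 + 1069.55 = 1750.08.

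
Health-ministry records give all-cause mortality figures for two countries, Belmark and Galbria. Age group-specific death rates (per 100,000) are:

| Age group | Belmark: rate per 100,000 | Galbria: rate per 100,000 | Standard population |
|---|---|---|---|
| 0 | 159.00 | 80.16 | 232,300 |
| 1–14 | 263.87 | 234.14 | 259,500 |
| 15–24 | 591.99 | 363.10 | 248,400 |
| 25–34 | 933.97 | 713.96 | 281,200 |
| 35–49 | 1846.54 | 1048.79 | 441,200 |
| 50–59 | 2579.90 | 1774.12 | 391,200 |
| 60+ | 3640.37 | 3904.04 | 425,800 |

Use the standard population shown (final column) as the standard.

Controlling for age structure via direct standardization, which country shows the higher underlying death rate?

Standard total = 2,279,600; weights = 0.1019, 0.1138, 0.1090, 0.1234, 0.1935, 0.1716, 0.1868.
Belmark: 0.1019×159.00 + 0.1138×263.87 + 0.1090×591.99 + 0.1234×933.97 + 0.1935×1846.54 + 0.1716×2579.90 + 0.1868×3640.37 = 1706.0504 per 100,000.
Galbria: 0.1019×80.16 + 0.1138×234.14 + 0.1090×363.10 + 0.1234×713.96 + 0.1935×1048.79 + 0.1716×1774.12 + 0.1868×3904.04 = 1399.1236 per 100,000.

Belmark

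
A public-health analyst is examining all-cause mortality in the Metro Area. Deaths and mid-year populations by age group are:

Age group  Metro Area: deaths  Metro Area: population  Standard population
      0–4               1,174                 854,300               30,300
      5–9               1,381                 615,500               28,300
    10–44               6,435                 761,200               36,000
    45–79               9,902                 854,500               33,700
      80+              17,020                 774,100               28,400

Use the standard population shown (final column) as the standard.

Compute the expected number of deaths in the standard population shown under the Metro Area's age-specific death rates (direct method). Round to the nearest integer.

1424

Age-specific rates per 100,000 for the Metro Area: 137.42, 224.37, 845.38, 1158.81, 2198.68.
Expected deaths = Σ (standard pop × age-specific rate ÷ 100,000)
= 30,300×137.42/100,000 + 28,300×224.37/100,000 + 36,000×845.38/100,000 + 33,700×1158.81/100,000 + 28,400×2198.68/100,000
= 41.64 + 63.50 + 304.34 + 390.52 + 624.43 = 1424.41.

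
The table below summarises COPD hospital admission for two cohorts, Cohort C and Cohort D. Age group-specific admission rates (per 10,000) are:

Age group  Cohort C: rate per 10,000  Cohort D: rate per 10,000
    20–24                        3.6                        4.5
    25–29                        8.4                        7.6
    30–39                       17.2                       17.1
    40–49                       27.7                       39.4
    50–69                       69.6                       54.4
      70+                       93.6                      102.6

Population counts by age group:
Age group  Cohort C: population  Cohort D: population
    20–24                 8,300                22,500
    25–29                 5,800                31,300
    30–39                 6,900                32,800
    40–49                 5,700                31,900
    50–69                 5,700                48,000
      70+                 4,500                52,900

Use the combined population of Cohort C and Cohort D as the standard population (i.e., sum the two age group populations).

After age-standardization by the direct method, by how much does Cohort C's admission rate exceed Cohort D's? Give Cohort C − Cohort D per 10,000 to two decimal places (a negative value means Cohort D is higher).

Combined standard total = 256,300; weights = 0.1202, 0.1448, 0.1549, 0.1467, 0.2095, 0.2240.
Cohort C: 0.1202×3.6 + 0.1448×8.4 + 0.1549×17.2 + 0.1467×27.7 + 0.2095×69.6 + 0.2240×93.6 = 43.9213 per 10,000.
Cohort D: 0.1202×4.5 + 0.1448×7.6 + 0.1549×17.1 + 0.1467×39.4 + 0.2095×54.4 + 0.2240×102.6 = 44.4455 per 10,000.
Difference = 43.9213 − 44.4455 = -0.5242.

-0.52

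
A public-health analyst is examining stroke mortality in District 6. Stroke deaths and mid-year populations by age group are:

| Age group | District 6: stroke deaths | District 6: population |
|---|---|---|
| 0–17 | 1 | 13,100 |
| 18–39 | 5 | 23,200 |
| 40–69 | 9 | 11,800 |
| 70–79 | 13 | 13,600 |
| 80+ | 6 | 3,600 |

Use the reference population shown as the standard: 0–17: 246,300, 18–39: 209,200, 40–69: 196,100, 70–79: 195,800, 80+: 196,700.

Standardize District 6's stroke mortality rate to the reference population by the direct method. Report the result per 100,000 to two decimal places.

Age-specific rates per 100,000 for District 6: 7.63, 21.55, 76.27, 95.59, 166.67.
Standard total = 1,044,100; weights = 0.2359, 0.2004, 0.1878, 0.1875, 0.1884.
Standardized rate: 0.2359×7.63 + 0.2004×21.55 + 0.1878×76.27 + 0.1875×95.59 + 0.1884×166.67 = 69.7683 per 100,000.

69.77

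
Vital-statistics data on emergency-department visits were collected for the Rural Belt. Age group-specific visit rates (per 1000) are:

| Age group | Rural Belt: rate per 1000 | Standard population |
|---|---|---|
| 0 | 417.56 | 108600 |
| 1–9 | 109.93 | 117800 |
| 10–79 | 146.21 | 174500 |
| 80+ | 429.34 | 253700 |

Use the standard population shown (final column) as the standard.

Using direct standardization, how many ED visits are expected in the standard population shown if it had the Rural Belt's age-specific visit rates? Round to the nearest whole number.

Expected ED visits = Σ (standard pop × age-specific rate ÷ 1000)
= 108600×417.56/1000 + 117800×109.93/1000 + 174500×146.21/1000 + 253700×429.34/1000
= 45347.02 + 12949.75 + 25513.65 + 108923.56 = 192733.97.

192734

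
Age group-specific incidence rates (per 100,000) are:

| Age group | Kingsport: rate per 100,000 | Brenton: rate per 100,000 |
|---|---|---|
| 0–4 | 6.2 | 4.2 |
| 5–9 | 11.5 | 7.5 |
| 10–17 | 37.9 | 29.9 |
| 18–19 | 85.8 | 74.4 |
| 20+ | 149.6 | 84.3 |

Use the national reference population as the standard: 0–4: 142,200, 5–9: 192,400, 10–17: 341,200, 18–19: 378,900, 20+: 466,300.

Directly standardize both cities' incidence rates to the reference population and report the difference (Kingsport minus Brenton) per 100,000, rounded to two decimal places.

Standard total = 1,521,000; weights = 0.0935, 0.1265, 0.2243, 0.2491, 0.3066.
Kingsport: 0.0935×6.2 + 0.1265×11.5 + 0.2243×37.9 + 0.2491×85.8 + 0.3066×149.6 = 77.7737 per 100,000.
Brenton: 0.0935×4.2 + 0.1265×7.5 + 0.2243×29.9 + 0.2491×74.4 + 0.3066×84.3 = 52.4269 per 100,000.
Difference = 77.7737 − 52.4269 = 25.3468.

25.35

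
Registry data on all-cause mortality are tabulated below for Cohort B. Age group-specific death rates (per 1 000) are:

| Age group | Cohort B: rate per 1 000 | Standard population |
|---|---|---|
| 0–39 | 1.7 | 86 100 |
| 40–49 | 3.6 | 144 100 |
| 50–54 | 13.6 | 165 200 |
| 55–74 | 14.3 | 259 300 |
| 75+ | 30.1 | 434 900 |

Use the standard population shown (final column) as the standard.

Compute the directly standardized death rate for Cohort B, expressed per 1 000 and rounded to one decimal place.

Standard total = 1 089 600; weights = 0.0790, 0.1323, 0.1516, 0.2380, 0.3991.
Standardized rate: 0.0790×1.7 + 0.1323×3.6 + 0.1516×13.6 + 0.2380×14.3 + 0.3991×30.1 = 18.0895 per 1 000.

18.1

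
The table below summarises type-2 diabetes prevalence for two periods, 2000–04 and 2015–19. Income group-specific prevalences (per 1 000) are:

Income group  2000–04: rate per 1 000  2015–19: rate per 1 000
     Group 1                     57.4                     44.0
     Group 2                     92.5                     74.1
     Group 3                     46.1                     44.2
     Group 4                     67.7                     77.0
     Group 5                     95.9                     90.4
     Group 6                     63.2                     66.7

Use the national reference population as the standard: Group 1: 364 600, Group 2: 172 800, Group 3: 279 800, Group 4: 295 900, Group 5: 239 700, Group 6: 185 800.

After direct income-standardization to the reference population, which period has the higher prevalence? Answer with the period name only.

2000–04

Standard total = 1 538 600; weights = 0.2370, 0.1123, 0.1819, 0.1923, 0.1558, 0.1208.
2000–04: 0.2370×57.4 + 0.1123×92.5 + 0.1819×46.1 + 0.1923×67.7 + 0.1558×95.9 + 0.1208×63.2 = 67.9664 per 1 000.
2015–19: 0.2370×44.0 + 0.1123×74.1 + 0.1819×44.2 + 0.1923×77.0 + 0.1558×90.4 + 0.1208×66.7 = 63.7333 per 1 000.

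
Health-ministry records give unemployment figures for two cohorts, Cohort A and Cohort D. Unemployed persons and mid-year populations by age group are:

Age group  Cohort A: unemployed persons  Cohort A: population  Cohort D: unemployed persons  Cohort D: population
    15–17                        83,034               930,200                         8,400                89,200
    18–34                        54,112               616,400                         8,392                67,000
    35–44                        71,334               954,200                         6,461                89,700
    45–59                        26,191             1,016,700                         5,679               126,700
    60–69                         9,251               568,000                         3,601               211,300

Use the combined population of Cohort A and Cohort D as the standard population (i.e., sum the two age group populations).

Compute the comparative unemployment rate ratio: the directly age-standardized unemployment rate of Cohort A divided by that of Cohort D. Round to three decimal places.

Age-specific rates per 1,000 for Cohort A: 89.265, 87.787, 74.758, 25.761, 16.287.
For Cohort D: 94.170, 125.254, 72.029, 44.822, 17.042.
Combined standard total = 4,669,400; weights = 0.2183, 0.1464, 0.2236, 0.2449, 0.1669.
Cohort A: 0.2183×89.265 + 0.1464×87.787 + 0.2236×74.758 + 0.2449×25.761 + 0.1669×16.287 = 58.0754 per 1,000.
Cohort D: 0.2183×94.170 + 0.1464×125.254 + 0.2236×72.029 + 0.2449×44.822 + 0.1669×17.042 = 68.8135 per 1,000.
Ratio = 58.0754 ÷ 68.8135 = 0.84395.

0.844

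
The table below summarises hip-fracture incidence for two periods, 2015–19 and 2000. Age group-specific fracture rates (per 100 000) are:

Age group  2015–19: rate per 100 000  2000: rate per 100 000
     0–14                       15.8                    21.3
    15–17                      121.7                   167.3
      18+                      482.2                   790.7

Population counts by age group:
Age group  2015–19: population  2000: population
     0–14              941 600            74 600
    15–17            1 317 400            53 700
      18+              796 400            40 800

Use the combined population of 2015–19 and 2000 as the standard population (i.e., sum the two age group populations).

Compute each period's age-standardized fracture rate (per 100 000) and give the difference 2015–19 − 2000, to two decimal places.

-101.22

Combined standard total = 3 224 500; weights = 0.3151, 0.4252, 0.2596.
2015–19: 0.3151×15.8 + 0.4252×121.7 + 0.2596×482.2 = 181.9248 per 100 000.
2000: 0.3151×21.3 + 0.4252×167.3 + 0.2596×790.7 = 283.1460 per 100 000.
Difference = 181.9248 − 283.1460 = -101.2211.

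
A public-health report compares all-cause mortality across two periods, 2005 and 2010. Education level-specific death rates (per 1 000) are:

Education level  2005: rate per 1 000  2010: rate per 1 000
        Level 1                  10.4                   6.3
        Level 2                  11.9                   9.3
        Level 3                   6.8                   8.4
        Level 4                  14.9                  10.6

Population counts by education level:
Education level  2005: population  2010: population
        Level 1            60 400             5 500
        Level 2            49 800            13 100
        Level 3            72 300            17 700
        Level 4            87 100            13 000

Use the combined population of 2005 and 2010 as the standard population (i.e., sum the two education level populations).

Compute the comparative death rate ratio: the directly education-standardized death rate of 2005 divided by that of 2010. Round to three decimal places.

Combined standard total = 318 900; weights = 0.2066, 0.1972, 0.2822, 0.3139.
2005: 0.2066×10.4 + 0.1972×11.9 + 0.2822×6.8 + 0.3139×14.9 = 11.0924 per 1 000.
2010: 0.2066×6.3 + 0.1972×9.3 + 0.2822×8.4 + 0.3139×10.6 = 8.8341 per 1 000.
Ratio = 11.0924 ÷ 8.8341 = 1.25563.

1.256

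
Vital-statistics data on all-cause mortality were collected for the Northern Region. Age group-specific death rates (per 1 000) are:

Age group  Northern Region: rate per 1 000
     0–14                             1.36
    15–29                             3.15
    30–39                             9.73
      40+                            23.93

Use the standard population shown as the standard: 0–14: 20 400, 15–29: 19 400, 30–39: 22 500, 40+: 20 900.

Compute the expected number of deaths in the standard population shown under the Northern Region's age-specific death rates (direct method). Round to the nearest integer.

808

Expected deaths = Σ (standard pop × age-specific rate ÷ 1 000)
= 20 400×1.36/1 000 + 19 400×3.15/1 000 + 22 500×9.73/1 000 + 20 900×23.93/1 000
= 27.74 + 61.11 + 218.93 + 500.14 = 807.92.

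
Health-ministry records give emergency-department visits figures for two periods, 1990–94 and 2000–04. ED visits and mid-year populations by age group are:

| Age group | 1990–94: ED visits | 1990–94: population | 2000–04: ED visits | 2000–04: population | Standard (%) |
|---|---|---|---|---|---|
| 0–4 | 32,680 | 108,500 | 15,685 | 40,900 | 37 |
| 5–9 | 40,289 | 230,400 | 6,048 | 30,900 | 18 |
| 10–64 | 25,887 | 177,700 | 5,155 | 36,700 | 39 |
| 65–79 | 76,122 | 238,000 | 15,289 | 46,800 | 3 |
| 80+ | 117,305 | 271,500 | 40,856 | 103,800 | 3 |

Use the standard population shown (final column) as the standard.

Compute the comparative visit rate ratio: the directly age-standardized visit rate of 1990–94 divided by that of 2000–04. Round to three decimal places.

0.877

Age-specific rates per 1,000 for 1990–94: 301.198, 174.865, 145.678, 319.840, 432.063.
For 2000–04: 383.496, 195.728, 140.463, 326.688, 393.603.
Standard weights: 0.37, 0.18, 0.39, 0.03, 0.03.
1990–94: 0.3700×301.198 + 0.1800×174.865 + 0.3900×145.678 + 0.0300×319.840 + 0.0300×432.063 = 222.2907 per 1,000.
2000–04: 0.3700×383.496 + 0.1800×195.728 + 0.3900×140.463 + 0.0300×326.688 + 0.0300×393.603 = 253.5141 per 1,000.
Ratio = 222.2907 ÷ 253.5141 = 0.87684.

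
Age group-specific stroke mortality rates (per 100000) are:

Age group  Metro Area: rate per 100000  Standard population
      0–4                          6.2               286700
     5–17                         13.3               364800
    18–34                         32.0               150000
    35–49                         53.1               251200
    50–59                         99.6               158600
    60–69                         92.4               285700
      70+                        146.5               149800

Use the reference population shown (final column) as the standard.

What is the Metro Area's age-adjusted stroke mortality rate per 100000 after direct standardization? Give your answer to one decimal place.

Standard total = 1646800; weights = 0.1741, 0.2215, 0.0911, 0.1525, 0.0963, 0.1735, 0.0910.
Standardized rate: 0.1741×6.2 + 0.2215×13.3 + 0.0911×32.0 + 0.1525×53.1 + 0.0963×99.6 + 0.1735×92.4 + 0.0910×146.5 = 53.9890 per 100000.

54.0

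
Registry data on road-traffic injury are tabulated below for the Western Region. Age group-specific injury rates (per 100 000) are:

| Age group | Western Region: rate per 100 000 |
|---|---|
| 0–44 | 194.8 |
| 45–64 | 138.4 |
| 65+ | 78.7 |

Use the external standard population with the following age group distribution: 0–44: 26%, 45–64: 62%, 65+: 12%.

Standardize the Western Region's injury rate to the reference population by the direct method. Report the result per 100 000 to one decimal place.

Standard weights: 0.26, 0.62, 0.12.
Standardized rate: 0.2600×194.8 + 0.6200×138.4 + 0.1200×78.7 = 145.9000 per 100 000.

145.9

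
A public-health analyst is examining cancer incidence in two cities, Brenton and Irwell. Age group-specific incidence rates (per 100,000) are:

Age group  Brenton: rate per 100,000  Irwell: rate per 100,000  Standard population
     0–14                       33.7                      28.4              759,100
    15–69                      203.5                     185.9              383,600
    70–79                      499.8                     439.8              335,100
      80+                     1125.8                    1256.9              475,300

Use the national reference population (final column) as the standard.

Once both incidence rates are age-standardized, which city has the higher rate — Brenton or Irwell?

Standard total = 1,953,100; weights = 0.3887, 0.1964, 0.1716, 0.2434.
Brenton: 0.3887×33.7 + 0.1964×203.5 + 0.1716×499.8 + 0.2434×1125.8 = 412.7899 per 100,000.
Irwell: 0.3887×28.4 + 0.1964×185.9 + 0.1716×439.8 + 0.2434×1256.9 = 428.8829 per 100,000.

Irwell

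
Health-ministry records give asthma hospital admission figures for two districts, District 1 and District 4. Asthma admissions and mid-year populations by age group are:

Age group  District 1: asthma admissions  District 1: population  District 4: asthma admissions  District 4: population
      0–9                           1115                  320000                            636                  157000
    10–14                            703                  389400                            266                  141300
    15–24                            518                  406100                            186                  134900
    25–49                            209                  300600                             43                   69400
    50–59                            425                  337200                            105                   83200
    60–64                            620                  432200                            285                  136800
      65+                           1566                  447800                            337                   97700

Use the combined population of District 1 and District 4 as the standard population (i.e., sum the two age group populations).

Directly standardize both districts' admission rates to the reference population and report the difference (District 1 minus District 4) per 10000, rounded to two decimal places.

Age-specific rates per 10000 for District 1: 34.84, 18.05, 12.76, 6.95, 12.60, 14.35, 34.97.
For District 4: 40.51, 18.83, 13.79, 6.20, 12.62, 20.83, 34.49.
Combined standard total = 3453600; weights = 0.1381, 0.1537, 0.1566, 0.1071, 0.1217, 0.1648, 0.1580.
District 1: 0.1381×34.84 + 0.1537×18.05 + 0.1566×12.76 + 0.1071×6.95 + 0.1217×12.60 + 0.1648×14.35 + 0.1580×34.97 = 19.7511 per 10000.
District 4: 0.1381×40.51 + 0.1537×18.83 + 0.1566×13.79 + 0.1071×6.20 + 0.1217×12.62 + 0.1648×20.83 + 0.1580×34.49 = 21.7284 per 10000.
Difference = 19.7511 − 21.7284 = -1.9773.

-1.98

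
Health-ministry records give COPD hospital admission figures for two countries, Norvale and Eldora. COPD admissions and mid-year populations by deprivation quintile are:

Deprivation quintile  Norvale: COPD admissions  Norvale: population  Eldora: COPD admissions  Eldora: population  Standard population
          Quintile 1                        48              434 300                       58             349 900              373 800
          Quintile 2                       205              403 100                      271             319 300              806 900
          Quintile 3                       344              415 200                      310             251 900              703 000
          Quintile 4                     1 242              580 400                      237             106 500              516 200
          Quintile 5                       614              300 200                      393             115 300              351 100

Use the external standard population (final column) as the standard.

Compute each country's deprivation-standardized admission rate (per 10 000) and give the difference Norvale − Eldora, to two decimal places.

-4.00

Deprivation-specific rates per 10 000 for Norvale: 1.11, 5.09, 8.29, 21.40, 20.45.
For Eldora: 1.66, 8.49, 12.31, 22.25, 34.08.
Standard total = 2 751 000; weights = 0.1359, 0.2933, 0.2555, 0.1876, 0.1276.
Norvale: 0.1359×1.11 + 0.2933×5.09 + 0.2555×8.29 + 0.1876×21.40 + 0.1276×20.45 = 10.3847 per 10 000.
Eldora: 0.1359×1.66 + 0.2933×8.49 + 0.2555×12.31 + 0.1876×22.25 + 0.1276×34.08 = 14.3853 per 10 000.
Difference = 10.3847 − 14.3853 = -4.0006.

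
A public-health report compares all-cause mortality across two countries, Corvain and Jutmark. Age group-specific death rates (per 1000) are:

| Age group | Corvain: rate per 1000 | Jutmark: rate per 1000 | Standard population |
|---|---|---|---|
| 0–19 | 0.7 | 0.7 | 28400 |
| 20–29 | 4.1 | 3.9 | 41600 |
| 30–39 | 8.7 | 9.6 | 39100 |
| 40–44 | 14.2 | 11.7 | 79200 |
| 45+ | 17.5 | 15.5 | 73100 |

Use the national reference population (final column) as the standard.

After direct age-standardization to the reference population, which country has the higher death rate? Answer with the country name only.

Corvain

Standard total = 261400; weights = 0.1086, 0.1591, 0.1496, 0.3030, 0.2796.
Corvain: 0.1086×0.7 + 0.1591×4.1 + 0.1496×8.7 + 0.3030×14.2 + 0.2796×17.5 = 11.2261 per 1000.
Jutmark: 0.1086×0.7 + 0.1591×3.9 + 0.1496×9.6 + 0.3030×11.7 + 0.2796×15.5 = 10.0121 per 1000.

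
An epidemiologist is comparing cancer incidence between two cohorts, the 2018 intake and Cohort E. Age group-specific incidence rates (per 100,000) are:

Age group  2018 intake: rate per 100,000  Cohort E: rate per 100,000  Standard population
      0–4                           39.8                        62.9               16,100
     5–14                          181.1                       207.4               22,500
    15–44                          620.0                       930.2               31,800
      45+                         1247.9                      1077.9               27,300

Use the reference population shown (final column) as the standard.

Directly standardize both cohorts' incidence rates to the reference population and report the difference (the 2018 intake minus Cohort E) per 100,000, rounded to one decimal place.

-63.3

Standard total = 97,700; weights = 0.1648, 0.2303, 0.3255, 0.2794.
The 2018 intake: 0.1648×39.8 + 0.2303×181.1 + 0.3255×620.0 + 0.2794×1247.9 = 598.7636 per 100,000.
Cohort E: 0.1648×62.9 + 0.2303×207.4 + 0.3255×930.2 + 0.2794×1077.9 = 662.0903 per 100,000.
Difference = 598.7636 − 662.0903 = -63.3267.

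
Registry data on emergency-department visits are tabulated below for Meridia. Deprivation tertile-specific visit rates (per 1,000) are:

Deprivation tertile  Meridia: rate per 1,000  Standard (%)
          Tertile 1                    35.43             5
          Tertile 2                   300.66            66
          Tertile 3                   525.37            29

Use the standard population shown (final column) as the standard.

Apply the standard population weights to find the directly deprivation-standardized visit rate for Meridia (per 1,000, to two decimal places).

352.56

Standard weights: 0.05, 0.66, 0.29.
Standardized rate: 0.0500×35.43 + 0.6600×300.66 + 0.2900×525.37 = 352.5644 per 1,000.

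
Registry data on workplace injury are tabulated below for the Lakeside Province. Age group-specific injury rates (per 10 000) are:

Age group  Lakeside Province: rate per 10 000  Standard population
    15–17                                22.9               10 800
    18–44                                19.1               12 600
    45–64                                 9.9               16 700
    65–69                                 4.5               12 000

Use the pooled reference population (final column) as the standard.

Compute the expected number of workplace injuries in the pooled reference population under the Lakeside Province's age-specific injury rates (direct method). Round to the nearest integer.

71

Expected workplace injuries = Σ (standard pop × age-specific rate ÷ 10 000)
= 10 800×22.9/10 000 + 12 600×19.1/10 000 + 16 700×9.9/10 000 + 12 000×4.5/10 000
= 24.73 + 24.07 + 16.53 + 5.40 = 70.73.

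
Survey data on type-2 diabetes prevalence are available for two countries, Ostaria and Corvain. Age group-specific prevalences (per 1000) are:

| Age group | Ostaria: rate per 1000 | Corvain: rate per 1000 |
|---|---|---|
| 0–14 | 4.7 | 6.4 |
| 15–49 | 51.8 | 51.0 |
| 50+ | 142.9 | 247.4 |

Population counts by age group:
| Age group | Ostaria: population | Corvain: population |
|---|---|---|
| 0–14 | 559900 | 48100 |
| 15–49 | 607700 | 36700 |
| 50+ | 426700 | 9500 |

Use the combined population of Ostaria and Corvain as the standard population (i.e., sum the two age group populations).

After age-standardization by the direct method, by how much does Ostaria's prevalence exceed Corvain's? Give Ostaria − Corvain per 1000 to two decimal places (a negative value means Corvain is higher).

Combined standard total = 1688600; weights = 0.3601, 0.3816, 0.2583.
Ostaria: 0.3601×4.7 + 0.3816×51.8 + 0.2583×142.9 = 58.3741 per 1000.
Corvain: 0.3601×6.4 + 0.3816×51.0 + 0.2583×247.4 = 85.6754 per 1000.
Difference = 58.3741 − 85.6754 = -27.3013.

-27.30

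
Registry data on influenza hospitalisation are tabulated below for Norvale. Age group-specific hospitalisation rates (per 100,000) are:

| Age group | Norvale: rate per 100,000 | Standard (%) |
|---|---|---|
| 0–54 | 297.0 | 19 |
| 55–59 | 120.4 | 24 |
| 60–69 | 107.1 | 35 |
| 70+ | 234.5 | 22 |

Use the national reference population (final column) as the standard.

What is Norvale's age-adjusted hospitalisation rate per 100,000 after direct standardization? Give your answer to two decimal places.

Standard weights: 0.19, 0.24, 0.35, 0.22.
Standardized rate: 0.1900×297.0 + 0.2400×120.4 + 0.3500×107.1 + 0.2200×234.5 = 174.4010 per 100,000.

174.40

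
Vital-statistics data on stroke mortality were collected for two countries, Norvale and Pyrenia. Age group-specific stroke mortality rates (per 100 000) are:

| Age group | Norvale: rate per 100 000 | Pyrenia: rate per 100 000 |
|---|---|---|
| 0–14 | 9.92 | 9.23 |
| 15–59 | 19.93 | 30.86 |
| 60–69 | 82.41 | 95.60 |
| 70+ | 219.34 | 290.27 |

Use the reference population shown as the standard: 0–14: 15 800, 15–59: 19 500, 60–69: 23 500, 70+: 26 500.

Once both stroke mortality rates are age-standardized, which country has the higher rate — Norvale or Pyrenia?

Standard total = 85 300; weights = 0.1852, 0.2286, 0.2755, 0.3107.
Norvale: 0.1852×9.92 + 0.2286×19.93 + 0.2755×82.41 + 0.3107×219.34 = 97.2393 per 100 000.
Pyrenia: 0.1852×9.23 + 0.2286×30.86 + 0.2755×95.60 + 0.3107×290.27 = 125.2797 per 100 000.

Pyrenia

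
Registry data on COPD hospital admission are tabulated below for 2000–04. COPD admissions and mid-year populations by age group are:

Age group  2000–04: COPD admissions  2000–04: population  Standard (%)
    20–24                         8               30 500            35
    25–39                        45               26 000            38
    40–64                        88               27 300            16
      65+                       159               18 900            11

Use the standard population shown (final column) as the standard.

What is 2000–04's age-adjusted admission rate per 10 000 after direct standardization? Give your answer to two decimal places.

Age-specific rates per 10 000 for 2000–04: 2.62, 17.31, 32.23, 84.13.
Standard weights: 0.35, 0.38, 0.16, 0.11.
Standardized rate: 0.3500×2.62 + 0.3800×17.31 + 0.1600×32.23 + 0.1100×84.13 = 21.9064 per 10 000.

21.91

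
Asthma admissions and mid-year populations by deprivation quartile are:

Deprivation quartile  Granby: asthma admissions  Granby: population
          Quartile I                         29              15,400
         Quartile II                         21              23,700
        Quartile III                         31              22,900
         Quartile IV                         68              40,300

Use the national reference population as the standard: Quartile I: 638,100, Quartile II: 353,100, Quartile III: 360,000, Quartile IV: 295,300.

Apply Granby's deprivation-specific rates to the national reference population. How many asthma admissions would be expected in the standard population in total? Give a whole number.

Deprivation-specific rates per 10,000 for Granby: 18.83, 8.86, 13.54, 16.87.
Expected asthma admissions = Σ (standard pop × deprivation-specific rate ÷ 10,000)
= 638,100×18.83/10,000 + 353,100×8.86/10,000 + 360,000×13.54/10,000 + 295,300×16.87/10,000
= 1201.62 + 312.87 + 487.34 + 498.27 = 2500.10.

2500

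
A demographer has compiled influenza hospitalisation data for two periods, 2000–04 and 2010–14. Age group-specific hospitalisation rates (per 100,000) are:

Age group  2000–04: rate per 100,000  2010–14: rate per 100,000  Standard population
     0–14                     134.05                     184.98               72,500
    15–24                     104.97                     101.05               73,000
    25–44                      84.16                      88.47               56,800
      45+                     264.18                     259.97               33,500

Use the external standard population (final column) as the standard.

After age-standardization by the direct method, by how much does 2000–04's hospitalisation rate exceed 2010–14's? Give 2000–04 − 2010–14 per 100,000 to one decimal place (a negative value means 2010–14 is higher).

Standard total = 235,800; weights = 0.3075, 0.3096, 0.2409, 0.1421.
2000–04: 0.3075×134.05 + 0.3096×104.97 + 0.2409×84.16 + 0.1421×264.18 = 131.5172 per 100,000.
2010–14: 0.3075×184.98 + 0.3096×101.05 + 0.2409×88.47 + 0.1421×259.97 = 146.4028 per 100,000.
Difference = 131.5172 − 146.4028 = -14.8857.

-14.9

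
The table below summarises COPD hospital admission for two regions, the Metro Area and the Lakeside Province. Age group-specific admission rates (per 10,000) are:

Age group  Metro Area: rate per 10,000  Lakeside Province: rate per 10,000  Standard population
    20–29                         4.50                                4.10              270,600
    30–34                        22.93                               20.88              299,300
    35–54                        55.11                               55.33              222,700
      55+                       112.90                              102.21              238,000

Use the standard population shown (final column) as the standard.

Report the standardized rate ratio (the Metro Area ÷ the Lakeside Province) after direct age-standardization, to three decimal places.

Standard total = 1,030,600; weights = 0.2626, 0.2904, 0.2161, 0.2309.
The Metro Area: 0.2626×4.50 + 0.2904×22.93 + 0.2161×55.11 + 0.2309×112.90 = 45.8217 per 10,000.
The Lakeside Province: 0.2626×4.10 + 0.2904×20.88 + 0.2161×55.33 + 0.2309×102.21 = 42.7002 per 10,000.
Ratio = 45.8217 ÷ 42.7002 = 1.07310.

1.073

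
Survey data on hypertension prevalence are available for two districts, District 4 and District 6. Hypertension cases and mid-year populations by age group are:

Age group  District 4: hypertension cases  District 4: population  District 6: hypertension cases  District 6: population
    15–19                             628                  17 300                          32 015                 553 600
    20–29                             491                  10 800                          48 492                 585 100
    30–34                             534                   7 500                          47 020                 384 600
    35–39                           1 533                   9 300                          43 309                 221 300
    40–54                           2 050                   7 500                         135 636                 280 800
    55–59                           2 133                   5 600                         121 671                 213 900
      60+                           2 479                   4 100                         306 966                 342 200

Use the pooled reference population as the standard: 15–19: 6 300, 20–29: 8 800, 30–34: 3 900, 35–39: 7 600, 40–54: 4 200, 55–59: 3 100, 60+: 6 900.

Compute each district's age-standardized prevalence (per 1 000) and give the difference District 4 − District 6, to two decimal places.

-107.34

Age-specific rates per 1 000 for District 4: 36.301, 45.463, 71.200, 164.839, 273.333, 380.893, 604.634.
For District 6: 57.831, 82.878, 122.257, 195.703, 483.034, 568.822, 897.037.
Standard total = 40 800; weights = 0.1544, 0.2157, 0.0956, 0.1863, 0.1029, 0.0760, 0.1691.
District 4: 0.1544×36.301 + 0.2157×45.463 + 0.0956×71.200 + 0.1863×164.839 + 0.1029×273.333 + 0.0760×380.893 + 0.1691×604.634 = 212.2541 per 1 000.
District 6: 0.1544×57.831 + 0.2157×82.878 + 0.0956×122.257 + 0.1863×195.703 + 0.1029×483.034 + 0.0760×568.822 + 0.1691×897.037 = 319.5943 per 1 000.
Difference = 212.2541 − 319.5943 = -107.3403.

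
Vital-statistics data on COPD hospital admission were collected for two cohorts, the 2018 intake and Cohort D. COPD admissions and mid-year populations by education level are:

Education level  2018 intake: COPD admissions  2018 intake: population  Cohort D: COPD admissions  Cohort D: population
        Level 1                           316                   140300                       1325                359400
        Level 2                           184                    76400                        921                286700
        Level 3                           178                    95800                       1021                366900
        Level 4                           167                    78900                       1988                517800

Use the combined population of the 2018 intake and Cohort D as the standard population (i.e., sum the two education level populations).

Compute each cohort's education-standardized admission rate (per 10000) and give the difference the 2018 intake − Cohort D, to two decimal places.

-12.82

Education-specific rates per 10000 for the 2018 intake: 22.52, 24.08, 18.58, 21.17.
For Cohort D: 36.87, 32.12, 27.83, 38.39.
Combined standard total = 1922200; weights = 0.2600, 0.1889, 0.2407, 0.3104.
The 2018 intake: 0.2600×22.52 + 0.1889×24.08 + 0.2407×18.58 + 0.3104×21.17 = 21.4476 per 10000.
Cohort D: 0.2600×36.87 + 0.1889×32.12 + 0.2407×27.83 + 0.3104×38.39 = 34.2690 per 10000.
Difference = 21.4476 − 34.2690 = -12.8214.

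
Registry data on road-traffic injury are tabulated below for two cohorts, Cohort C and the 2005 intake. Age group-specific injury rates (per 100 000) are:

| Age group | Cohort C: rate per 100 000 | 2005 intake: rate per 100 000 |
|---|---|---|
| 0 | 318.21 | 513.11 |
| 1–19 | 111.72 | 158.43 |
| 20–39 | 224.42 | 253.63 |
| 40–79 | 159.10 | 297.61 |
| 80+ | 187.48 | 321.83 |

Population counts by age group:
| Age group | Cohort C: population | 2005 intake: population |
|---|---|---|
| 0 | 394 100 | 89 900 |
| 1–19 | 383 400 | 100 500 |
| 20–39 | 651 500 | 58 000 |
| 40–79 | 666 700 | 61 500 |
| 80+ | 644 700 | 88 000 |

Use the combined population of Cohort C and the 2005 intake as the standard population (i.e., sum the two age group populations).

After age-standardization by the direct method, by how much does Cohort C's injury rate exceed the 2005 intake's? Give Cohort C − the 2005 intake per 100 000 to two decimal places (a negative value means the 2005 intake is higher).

Combined standard total = 3 138 300; weights = 0.1542, 0.1542, 0.2261, 0.2320, 0.2335.
Cohort C: 0.1542×318.21 + 0.1542×111.72 + 0.2261×224.42 + 0.2320×159.10 + 0.2335×187.48 = 197.7262 per 100 000.
The 2005 intake: 0.1542×513.11 + 0.1542×158.43 + 0.2261×253.63 + 0.2320×297.61 + 0.2335×321.83 = 305.0965 per 100 000.
Difference = 197.7262 − 305.0965 = -107.3703.

-107.37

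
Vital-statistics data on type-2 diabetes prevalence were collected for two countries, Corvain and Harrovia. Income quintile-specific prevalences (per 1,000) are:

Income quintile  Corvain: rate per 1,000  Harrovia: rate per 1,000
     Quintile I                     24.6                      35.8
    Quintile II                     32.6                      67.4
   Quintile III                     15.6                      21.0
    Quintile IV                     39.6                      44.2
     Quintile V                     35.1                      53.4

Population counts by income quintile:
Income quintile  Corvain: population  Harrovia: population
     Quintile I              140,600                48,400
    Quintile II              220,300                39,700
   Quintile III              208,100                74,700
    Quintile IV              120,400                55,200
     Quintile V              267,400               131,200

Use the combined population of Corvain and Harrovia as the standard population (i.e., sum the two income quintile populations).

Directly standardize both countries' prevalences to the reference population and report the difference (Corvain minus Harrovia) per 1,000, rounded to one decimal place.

Combined standard total = 1,306,000; weights = 0.1447, 0.1991, 0.2165, 0.1345, 0.3052.
Corvain: 0.1447×24.6 + 0.1991×32.6 + 0.2165×15.6 + 0.1345×39.6 + 0.3052×35.1 = 29.4653 per 1,000.
Harrovia: 0.1447×35.8 + 0.1991×67.4 + 0.2165×21.0 + 0.1345×44.2 + 0.3052×53.4 = 45.3873 per 1,000.
Difference = 29.4653 − 45.3873 = -15.9219.

-15.9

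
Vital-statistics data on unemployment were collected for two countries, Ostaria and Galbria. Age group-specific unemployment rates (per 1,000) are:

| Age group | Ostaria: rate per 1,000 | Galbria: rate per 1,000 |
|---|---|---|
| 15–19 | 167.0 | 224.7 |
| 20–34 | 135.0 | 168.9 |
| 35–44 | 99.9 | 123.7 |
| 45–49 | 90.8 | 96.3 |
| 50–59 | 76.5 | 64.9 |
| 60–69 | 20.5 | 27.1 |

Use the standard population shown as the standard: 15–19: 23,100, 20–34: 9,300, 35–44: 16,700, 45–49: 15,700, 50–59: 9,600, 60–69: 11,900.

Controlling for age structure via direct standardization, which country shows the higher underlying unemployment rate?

Galbria

Standard total = 86,300; weights = 0.2677, 0.1078, 0.1935, 0.1819, 0.1112, 0.1379.
Ostaria: 0.2677×167.0 + 0.1078×135.0 + 0.1935×99.9 + 0.1819×90.8 + 0.1112×76.5 + 0.1379×20.5 = 106.4362 per 1,000.
Galbria: 0.2677×224.7 + 0.1078×168.9 + 0.1935×123.7 + 0.1819×96.3 + 0.1112×64.9 + 0.1379×27.1 = 130.7598 per 1,000.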